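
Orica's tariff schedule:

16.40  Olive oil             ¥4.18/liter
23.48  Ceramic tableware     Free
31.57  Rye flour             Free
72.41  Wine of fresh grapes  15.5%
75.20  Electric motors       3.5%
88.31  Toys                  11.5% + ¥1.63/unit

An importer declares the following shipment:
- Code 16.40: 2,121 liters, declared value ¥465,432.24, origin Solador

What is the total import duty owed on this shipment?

¥8,865.78

Line 1 (16.40, Solador, 2,121 liters, ¥465,432.24):
Base rate for 16.40 is ¥4.18/liter.
Duty = 2,121 × ¥4.18 = ¥8,865.78.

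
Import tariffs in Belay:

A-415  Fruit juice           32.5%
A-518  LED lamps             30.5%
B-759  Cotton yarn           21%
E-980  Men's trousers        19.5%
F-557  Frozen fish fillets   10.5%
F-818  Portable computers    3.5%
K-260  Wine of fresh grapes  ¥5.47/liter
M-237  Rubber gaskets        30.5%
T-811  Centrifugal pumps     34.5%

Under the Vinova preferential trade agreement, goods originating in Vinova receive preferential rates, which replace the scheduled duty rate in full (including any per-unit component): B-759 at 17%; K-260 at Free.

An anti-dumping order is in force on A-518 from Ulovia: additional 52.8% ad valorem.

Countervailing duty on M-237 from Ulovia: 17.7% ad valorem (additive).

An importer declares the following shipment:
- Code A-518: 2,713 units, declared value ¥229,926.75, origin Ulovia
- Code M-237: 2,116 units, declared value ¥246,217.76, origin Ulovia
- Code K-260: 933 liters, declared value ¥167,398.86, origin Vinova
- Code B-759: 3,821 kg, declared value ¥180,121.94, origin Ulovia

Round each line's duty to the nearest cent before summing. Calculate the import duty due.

¥348,031.55

Line 1 (A-518, Ulovia, 2,713 units, ¥229,926.75):
Base rate for A-518 is 30.5%.
Additional duty on A-518 from Ulovia: +52.8%. Applied ad valorem rate: 30.5% + 52.8% = 83.3%.
Duty = ¥229,926.75 × 83.3% = ¥191,528.98.
Line 2 (M-237, Ulovia, 2,116 units, ¥246,217.76):
Base rate for M-237 is 30.5%.
Additional duty on M-237 from Ulovia: +17.7%. Applied ad valorem rate: 30.5% + 17.7% = 48.2%.
Duty = ¥246,217.76 × 48.2% = ¥118,676.96.
Line 3 (K-260, Vinova, 933 liters, ¥167,398.86):
Base rate for K-260 is ¥5.47/liter.
Origin Vinova qualifies under the Belay–Vinova agreement and K-260 is covered: preferential rate Free applies instead.
Duty = ¥167,398.86 × 0% = ¥0.00.
Line 4 (B-759, Ulovia, 3,821 kg, ¥180,121.94):
Base rate for B-759 is 21%.
B-759 has an FTA preferential rate, but origin Ulovia is not Vinova; base rate stands.
Duty = ¥180,121.94 × 21% = ¥37,825.61.
Total = ¥191,528.98 + ¥118,676.96 + ¥0.00 + ¥37,825.61 = ¥348,031.55.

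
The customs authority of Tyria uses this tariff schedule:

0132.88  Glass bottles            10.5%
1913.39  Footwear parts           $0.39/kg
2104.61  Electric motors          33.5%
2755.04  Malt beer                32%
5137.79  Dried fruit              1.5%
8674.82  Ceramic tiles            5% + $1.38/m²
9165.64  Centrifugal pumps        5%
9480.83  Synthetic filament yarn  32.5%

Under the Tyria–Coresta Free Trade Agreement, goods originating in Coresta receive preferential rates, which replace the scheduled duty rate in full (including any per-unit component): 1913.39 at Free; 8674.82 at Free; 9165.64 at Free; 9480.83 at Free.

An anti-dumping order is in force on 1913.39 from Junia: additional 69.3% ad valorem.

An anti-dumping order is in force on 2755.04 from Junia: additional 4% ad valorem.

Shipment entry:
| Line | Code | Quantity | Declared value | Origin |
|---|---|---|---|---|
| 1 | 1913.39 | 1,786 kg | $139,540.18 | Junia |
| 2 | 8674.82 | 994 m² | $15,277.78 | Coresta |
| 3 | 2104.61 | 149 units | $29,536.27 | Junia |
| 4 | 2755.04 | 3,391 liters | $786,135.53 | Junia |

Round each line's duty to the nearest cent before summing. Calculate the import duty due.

Line 1 (1913.39, Junia, 1,786 kg, $139,540.18):
Base rate for 1913.39 is $0.39/kg.
1913.39 has an FTA preferential rate, but origin Junia is not Coresta; base rate stands.
Additional duty on 1913.39 from Junia: +69.3% ad valorem. Applied ad valorem rate = 69.3%.
Duty = $139,540.18 × 69.3% + 1,786 × $0.39 = $97,397.88.
Line 2 (8674.82, Coresta, 994 m², $15,277.78):
Base rate for 8674.82 is 5% + $1.38/m².
Origin Coresta qualifies under the Tyria–Coresta agreement and 8674.82 is covered: preferential rate Free applies instead.
Duty = $15,277.78 × 0% = $0.00.
Line 3 (2104.61, Junia, 149 units, $29,536.27):
Base rate for 2104.61 is 33.5%.
Duty = $29,536.27 × 33.5% = $9,894.65.
Line 4 (2755.04, Junia, 3,391 liters, $786,135.53):
Base rate for 2755.04 is 32%.
Additional duty on 2755.04 from Junia: +4%. Applied ad valorem rate: 32% + 4% = 36%.
Duty = $786,135.53 × 36% = $283,008.79.
Total = $97,397.88 + $0.00 + $9,894.65 + $283,008.79 = $390,301.32.

$390,301.32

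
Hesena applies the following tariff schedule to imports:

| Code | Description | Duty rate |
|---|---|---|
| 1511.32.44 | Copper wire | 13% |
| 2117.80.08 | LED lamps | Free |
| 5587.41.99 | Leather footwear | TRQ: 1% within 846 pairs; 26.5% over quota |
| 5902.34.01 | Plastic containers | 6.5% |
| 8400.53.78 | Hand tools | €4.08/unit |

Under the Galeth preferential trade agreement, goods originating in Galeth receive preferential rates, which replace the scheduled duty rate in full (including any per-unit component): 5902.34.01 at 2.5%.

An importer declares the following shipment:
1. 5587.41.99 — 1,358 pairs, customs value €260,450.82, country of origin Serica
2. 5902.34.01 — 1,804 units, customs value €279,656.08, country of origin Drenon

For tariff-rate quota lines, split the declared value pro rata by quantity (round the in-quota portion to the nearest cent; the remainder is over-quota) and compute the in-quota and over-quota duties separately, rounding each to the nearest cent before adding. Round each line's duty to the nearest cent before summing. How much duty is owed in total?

Line 1 (5587.41.99, Serica, 1,358 pairs, €260,450.82):
Code 5587.41.99 is under a tariff-rate quota (threshold 846 pairs). In-quota: 846 pairs at 1%; over-quota: 512 pairs at 26.5%.
Pro-rata value split: in-quota = €260,450.82 × 846/1,358 = €162,254.34; over-quota = €260,450.82 − €162,254.34 = €98,196.48.
In-quota duty = €162,254.34 × 1% = €1,622.54. Over-quota duty = €98,196.48 × 26.5% = €26,022.07.
Line duty = €1,622.54 + €26,022.07 = €27,644.61.
Line 2 (5902.34.01, Drenon, 1,804 units, €279,656.08):
Base rate for 5902.34.01 is 6.5%.
5902.34.01 has an FTA preferential rate, but origin Drenon is not Galeth; base rate stands.
Duty = €279,656.08 × 6.5% = €18,177.65.
Total = €27,644.61 + €18,177.65 = €45,822.26.

€45,822.26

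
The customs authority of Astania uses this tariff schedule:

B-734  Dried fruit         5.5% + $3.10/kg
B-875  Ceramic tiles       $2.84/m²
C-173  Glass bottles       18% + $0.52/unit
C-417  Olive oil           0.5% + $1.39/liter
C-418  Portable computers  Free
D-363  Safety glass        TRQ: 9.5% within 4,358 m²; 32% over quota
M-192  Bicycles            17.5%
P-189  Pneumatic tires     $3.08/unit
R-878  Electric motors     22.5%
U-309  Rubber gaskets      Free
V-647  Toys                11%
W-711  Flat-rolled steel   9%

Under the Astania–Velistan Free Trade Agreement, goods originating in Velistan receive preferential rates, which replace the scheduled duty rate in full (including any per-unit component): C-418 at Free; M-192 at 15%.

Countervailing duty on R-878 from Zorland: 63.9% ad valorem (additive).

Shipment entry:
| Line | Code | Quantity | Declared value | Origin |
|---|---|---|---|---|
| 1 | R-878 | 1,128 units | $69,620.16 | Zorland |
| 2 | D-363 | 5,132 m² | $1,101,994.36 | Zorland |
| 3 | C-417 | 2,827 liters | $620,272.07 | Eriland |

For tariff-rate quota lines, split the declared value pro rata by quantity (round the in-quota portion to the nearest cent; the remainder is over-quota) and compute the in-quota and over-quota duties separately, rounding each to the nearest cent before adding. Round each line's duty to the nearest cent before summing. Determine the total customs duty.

Line 1 (R-878, Zorland, 1,128 units, $69,620.16):
Base rate for R-878 is 22.5%.
Additional duty on R-878 from Zorland: +63.9%. Applied ad valorem rate: 22.5% + 63.9% = 86.4%.
Duty = $69,620.16 × 86.4% = $60,151.82.
Line 2 (D-363, Zorland, 5,132 m², $1,101,994.36):
Code D-363 is under a tariff-rate quota (threshold 4,358 m²). In-quota: 4,358 m² at 9.5%; over-quota: 774 m² at 32%.
Pro-rata value split: in-quota = $1,101,994.36 × 4,358/5,132 = $935,793.34; over-quota = $1,101,994.36 − $935,793.34 = $166,201.02.
In-quota duty = $935,793.34 × 9.5% = $88,900.37. Over-quota duty = $166,201.02 × 32% = $53,184.33.
Line duty = $88,900.37 + $53,184.33 = $142,084.70.
Line 3 (C-417, Eriland, 2,827 liters, $620,272.07):
Base rate for C-417 is 0.5% + $1.39/liter.
Duty = $620,272.07 × 0.5% + 2,827 × $1.39 = $7,030.89.
Total = $60,151.82 + $142,084.70 + $7,030.89 = $209,267.41.

$209,267.41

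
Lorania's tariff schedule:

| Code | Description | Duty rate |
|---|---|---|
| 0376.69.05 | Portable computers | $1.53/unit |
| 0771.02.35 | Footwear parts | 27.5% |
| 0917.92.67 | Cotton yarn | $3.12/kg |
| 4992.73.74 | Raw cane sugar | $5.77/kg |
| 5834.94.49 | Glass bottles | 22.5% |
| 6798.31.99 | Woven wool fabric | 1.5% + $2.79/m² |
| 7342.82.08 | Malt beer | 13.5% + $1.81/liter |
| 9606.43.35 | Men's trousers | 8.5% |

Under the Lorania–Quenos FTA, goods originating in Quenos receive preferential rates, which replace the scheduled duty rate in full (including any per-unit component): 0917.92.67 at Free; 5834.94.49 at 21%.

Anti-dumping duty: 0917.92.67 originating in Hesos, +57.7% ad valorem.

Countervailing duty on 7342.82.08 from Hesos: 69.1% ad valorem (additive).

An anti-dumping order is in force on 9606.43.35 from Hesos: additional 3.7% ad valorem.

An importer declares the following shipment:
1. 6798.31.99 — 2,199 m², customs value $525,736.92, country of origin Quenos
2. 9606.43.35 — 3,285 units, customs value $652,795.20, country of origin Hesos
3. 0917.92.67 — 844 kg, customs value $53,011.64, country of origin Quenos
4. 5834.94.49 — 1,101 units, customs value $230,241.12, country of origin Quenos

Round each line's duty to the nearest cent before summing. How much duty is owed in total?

$142,012.91

Line 1 (6798.31.99, Quenos, 2,199 m², $525,736.92):
Base rate for 6798.31.99 is 1.5% + $2.79/m².
Origin Quenos is the FTA partner but 6798.31.99 is not on the preference list; base rate stands.
Duty = $525,736.92 × 1.5% + 2,199 × $2.79 = $14,021.26.
Line 2 (9606.43.35, Hesos, 3,285 units, $652,795.20):
Base rate for 9606.43.35 is 8.5%.
Additional duty on 9606.43.35 from Hesos: +3.7%. Applied ad valorem rate: 8.5% + 3.7% = 12.2%.
Duty = $652,795.20 × 12.2% = $79,641.01.
Line 3 (0917.92.67, Quenos, 844 kg, $53,011.64):
Base rate for 0917.92.67 is $3.12/kg.
Origin Quenos qualifies under the Lorania–Quenos agreement and 0917.92.67 is covered: preferential rate Free applies instead.
The additional-duty order on 0917.92.67 targets Hesos, not Quenos; it does not apply.
Duty = $53,011.64 × 0% = $0.00.
Line 4 (5834.94.49, Quenos, 1,101 units, $230,241.12):
Base rate for 5834.94.49 is 22.5%.
Origin Quenos qualifies under the Lorania–Quenos agreement and 5834.94.49 is covered: preferential rate 21% applies instead.
Duty = $230,241.12 × 21% = $48,350.64.
Total = $14,021.26 + $79,641.01 + $0.00 + $48,350.64 = $142,012.91.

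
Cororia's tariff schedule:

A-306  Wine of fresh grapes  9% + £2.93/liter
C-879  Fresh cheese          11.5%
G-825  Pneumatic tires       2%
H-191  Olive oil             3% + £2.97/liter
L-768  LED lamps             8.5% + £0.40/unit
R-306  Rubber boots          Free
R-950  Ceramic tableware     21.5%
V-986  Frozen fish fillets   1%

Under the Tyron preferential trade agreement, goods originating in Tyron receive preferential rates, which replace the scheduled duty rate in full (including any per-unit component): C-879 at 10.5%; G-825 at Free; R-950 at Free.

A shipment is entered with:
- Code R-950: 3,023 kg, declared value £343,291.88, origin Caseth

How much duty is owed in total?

Line 1 (R-950, Caseth, 3,023 kg, £343,291.88):
Base rate for R-950 is 21.5%.
R-950 has an FTA preferential rate, but origin Caseth is not Tyron; base rate stands.
Duty = £343,291.88 × 21.5% = £73,807.75.

£73,807.75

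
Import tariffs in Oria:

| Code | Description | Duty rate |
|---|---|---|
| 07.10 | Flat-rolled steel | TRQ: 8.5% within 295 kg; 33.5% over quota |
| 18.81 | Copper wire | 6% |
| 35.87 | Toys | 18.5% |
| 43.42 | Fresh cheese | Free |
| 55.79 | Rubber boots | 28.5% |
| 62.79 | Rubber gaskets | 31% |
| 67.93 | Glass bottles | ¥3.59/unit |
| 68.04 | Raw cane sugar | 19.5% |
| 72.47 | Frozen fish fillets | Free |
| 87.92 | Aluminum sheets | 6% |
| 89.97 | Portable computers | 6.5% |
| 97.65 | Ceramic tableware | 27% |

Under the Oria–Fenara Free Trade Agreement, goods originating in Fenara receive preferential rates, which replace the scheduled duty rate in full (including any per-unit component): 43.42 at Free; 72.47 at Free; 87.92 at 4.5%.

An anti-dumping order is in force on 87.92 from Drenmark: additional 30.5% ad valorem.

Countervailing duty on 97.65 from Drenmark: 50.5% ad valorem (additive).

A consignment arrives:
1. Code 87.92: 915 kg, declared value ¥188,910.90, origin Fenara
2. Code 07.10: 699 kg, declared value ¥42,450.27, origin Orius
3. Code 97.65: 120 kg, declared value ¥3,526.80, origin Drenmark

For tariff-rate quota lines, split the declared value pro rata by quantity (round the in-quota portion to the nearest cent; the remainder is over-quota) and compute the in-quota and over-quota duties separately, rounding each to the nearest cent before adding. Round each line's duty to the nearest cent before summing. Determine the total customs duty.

Line 1 (87.92, Fenara, 915 kg, ¥188,910.90):
Base rate for 87.92 is 6%.
Origin Fenara qualifies under the Oria–Fenara agreement and 87.92 is covered: preferential rate 4.5% applies instead.
The additional-duty order on 87.92 targets Drenmark, not Fenara; it does not apply.
Duty = ¥188,910.90 × 4.5% = ¥8,500.99.
Line 2 (07.10, Orius, 699 kg, ¥42,450.27):
Code 07.10 is under a tariff-rate quota (threshold 295 kg). In-quota: 295 kg at 8.5%; over-quota: 404 kg at 33.5%.
Pro-rata value split: in-quota = ¥42,450.27 × 295/699 = ¥17,915.35; over-quota = ¥42,450.27 − ¥17,915.35 = ¥24,534.92.
In-quota duty = ¥17,915.35 × 8.5% = ¥1,522.80. Over-quota duty = ¥24,534.92 × 33.5% = ¥8,219.20.
Line duty = ¥1,522.80 + ¥8,219.20 = ¥9,742.00.
Line 3 (97.65, Drenmark, 120 kg, ¥3,526.80):
Base rate for 97.65 is 27%.
Additional duty on 97.65 from Drenmark: +50.5%. Applied ad valorem rate: 27% + 50.5% = 77.5%.
Duty = ¥3,526.80 × 77.5% = ¥2,733.27.
Total = ¥8,500.99 + ¥9,742.00 + ¥2,733.27 = ¥20,976.26.

¥20,976.26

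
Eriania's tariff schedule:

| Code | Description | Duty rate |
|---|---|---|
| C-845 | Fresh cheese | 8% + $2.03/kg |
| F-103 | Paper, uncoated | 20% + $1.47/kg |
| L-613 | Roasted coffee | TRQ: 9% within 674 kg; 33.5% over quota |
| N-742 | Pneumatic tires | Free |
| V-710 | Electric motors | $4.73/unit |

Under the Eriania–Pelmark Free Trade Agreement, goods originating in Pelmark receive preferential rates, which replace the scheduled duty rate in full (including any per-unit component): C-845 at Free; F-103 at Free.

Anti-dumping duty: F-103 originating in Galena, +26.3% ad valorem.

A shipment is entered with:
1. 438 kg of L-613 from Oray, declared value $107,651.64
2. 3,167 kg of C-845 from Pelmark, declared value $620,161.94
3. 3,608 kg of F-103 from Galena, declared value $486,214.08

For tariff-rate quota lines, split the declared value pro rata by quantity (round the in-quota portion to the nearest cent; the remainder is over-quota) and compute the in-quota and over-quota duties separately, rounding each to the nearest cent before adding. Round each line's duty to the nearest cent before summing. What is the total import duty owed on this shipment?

Line 1 (L-613, Oray, 438 kg, $107,651.64):
Code L-613 is under a tariff-rate quota (threshold 674 kg). Quantity 438 kg is within the quota, so the in-quota rate 9% applies to the full value.
Duty = $107,651.64 × 9% = $9,688.65.
Line 2 (C-845, Pelmark, 3,167 kg, $620,161.94):
Base rate for C-845 is 8% + $2.03/kg.
Origin Pelmark qualifies under the Eriania–Pelmark agreement and C-845 is covered: preferential rate Free applies instead.
Duty = $620,161.94 × 0% = $0.00.
Line 3 (F-103, Galena, 3,608 kg, $486,214.08):
Base rate for F-103 is 20% + $1.47/kg.
F-103 has an FTA preferential rate, but origin Galena is not Pelmark; base rate stands.
Additional duty on F-103 from Galena: +26.3%. Applied ad valorem rate: 20% + 26.3% = 46.3%.
Duty = $486,214.08 × 46.3% + 3,608 × $1.47 = $230,420.88.
Total = $9,688.65 + $0.00 + $230,420.88 = $240,109.53.

$240,109.53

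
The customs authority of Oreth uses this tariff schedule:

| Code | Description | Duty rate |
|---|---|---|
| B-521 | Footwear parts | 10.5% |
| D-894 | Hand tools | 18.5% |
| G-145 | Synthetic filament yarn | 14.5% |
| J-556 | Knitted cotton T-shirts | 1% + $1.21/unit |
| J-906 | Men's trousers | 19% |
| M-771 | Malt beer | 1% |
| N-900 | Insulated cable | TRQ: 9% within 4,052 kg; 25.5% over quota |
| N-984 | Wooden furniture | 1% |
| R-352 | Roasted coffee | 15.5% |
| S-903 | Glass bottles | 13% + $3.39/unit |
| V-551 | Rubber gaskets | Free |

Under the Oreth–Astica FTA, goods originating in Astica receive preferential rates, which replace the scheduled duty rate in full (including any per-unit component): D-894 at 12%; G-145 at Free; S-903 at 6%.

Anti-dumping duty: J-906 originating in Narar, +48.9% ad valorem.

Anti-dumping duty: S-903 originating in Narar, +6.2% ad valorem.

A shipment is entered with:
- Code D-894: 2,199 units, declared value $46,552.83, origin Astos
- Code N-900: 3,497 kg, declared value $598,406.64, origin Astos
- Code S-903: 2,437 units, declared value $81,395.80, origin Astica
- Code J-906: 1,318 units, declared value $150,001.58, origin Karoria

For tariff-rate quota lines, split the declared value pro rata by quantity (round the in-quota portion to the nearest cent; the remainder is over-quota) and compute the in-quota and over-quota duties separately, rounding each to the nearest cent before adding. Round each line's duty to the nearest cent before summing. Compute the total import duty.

$95,852.92

Line 1 (D-894, Astos, 2,199 units, $46,552.83):
Base rate for D-894 is 18.5%.
D-894 has an FTA preferential rate, but origin Astos is not Astica; base rate stands.
Duty = $46,552.83 × 18.5% = $8,612.27.
Line 2 (N-900, Astos, 3,497 kg, $598,406.64):
Code N-900 is under a tariff-rate quota (threshold 4,052 kg). Quantity 3,497 kg is within the quota, so the in-quota rate 9% applies to the full value.
Duty = $598,406.64 × 9% = $53,856.60.
Line 3 (S-903, Astica, 2,437 units, $81,395.80):
Base rate for S-903 is 13% + $3.39/unit.
Origin Astica qualifies under the Oreth–Astica agreement and S-903 is covered: preferential rate 6% applies instead.
The additional-duty order on S-903 targets Narar, not Astica; it does not apply.
Duty = $81,395.80 × 6% = $4,883.75.
Line 4 (J-906, Karoria, 1,318 units, $150,001.58):
Base rate for J-906 is 19%.
The additional-duty order on J-906 targets Narar, not Karoria; it does not apply.
Duty = $150,001.58 × 19% = $28,500.30.
Total = $8,612.27 + $53,856.60 + $4,883.75 + $28,500.30 = $95,852.92.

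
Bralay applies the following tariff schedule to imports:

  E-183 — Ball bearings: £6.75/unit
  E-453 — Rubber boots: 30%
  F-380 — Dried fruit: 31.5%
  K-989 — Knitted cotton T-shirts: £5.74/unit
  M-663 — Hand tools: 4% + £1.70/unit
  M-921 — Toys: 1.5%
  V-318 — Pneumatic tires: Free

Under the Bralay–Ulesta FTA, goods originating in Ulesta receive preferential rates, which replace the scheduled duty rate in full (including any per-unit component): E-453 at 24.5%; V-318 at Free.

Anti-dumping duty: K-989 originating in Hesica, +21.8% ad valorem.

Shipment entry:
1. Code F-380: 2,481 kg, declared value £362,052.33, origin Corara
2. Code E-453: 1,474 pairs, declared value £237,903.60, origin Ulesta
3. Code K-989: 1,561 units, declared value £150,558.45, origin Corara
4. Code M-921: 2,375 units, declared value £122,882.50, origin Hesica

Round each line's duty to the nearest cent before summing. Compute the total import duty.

Line 1 (F-380, Corara, 2,481 kg, £362,052.33):
Base rate for F-380 is 31.5%.
Duty = £362,052.33 × 31.5% = £114,046.48.
Line 2 (E-453, Ulesta, 1,474 pairs, £237,903.60):
Base rate for E-453 is 30%.
Origin Ulesta qualifies under the Bralay–Ulesta agreement and E-453 is covered: preferential rate 24.5% applies instead.
Duty = £237,903.60 × 24.5% = £58,286.38.
Line 3 (K-989, Corara, 1,561 units, £150,558.45):
Base rate for K-989 is £5.74/unit.
The additional-duty order on K-989 targets Hesica, not Corara; it does not apply.
Duty = 1,561 × £5.74 = £8,960.14.
Line 4 (M-921, Hesica, 2,375 units, £122,882.50):
Base rate for M-921 is 1.5%.
Duty = £122,882.50 × 1.5% = £1,843.24.
Total = £114,046.48 + £58,286.38 + £8,960.14 + £1,843.24 = £183,136.24.

£183,136.24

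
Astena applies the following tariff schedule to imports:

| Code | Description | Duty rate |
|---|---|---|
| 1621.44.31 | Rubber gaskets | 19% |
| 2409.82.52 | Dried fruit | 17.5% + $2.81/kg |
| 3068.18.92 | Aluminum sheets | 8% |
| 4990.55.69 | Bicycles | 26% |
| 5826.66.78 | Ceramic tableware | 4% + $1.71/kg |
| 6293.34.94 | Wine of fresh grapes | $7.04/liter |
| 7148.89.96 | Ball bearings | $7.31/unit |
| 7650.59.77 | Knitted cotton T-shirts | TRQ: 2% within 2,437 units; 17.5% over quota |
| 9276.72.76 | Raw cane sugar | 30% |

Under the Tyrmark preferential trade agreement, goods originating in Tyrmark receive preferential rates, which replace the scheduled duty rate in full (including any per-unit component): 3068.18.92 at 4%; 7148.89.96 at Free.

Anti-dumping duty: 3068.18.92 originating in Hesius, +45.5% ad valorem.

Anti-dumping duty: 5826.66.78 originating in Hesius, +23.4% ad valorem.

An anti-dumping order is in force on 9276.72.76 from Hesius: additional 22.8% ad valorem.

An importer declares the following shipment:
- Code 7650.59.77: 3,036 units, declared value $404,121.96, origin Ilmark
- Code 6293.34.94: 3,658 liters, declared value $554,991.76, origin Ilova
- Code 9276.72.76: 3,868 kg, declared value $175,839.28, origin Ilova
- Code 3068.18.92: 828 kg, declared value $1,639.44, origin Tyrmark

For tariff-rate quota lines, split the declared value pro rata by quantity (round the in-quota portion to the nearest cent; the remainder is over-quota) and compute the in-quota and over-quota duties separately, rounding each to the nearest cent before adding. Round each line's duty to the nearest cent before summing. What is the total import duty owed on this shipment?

$99,010.72

Line 1 (7650.59.77, Ilmark, 3,036 units, $404,121.96):
Code 7650.59.77 is under a tariff-rate quota (threshold 2,437 units). In-quota: 2,437 units at 2%; over-quota: 599 units at 17.5%.
Pro-rata value split: in-quota = $404,121.96 × 2,437/3,036 = $324,389.07; over-quota = $404,121.96 − $324,389.07 = $79,732.89.
In-quota duty = $324,389.07 × 2% = $6,487.78. Over-quota duty = $79,732.89 × 17.5% = $13,953.26.
Line duty = $6,487.78 + $13,953.26 = $20,441.04.
Line 2 (6293.34.94, Ilova, 3,658 liters, $554,991.76):
Base rate for 6293.34.94 is $7.04/liter.
Duty = 3,658 × $7.04 = $25,752.32.
Line 3 (9276.72.76, Ilova, 3,868 kg, $175,839.28):
Base rate for 9276.72.76 is 30%.
The additional-duty order on 9276.72.76 targets Hesius, not Ilova; it does not apply.
Duty = $175,839.28 × 30% = $52,751.78.
Line 4 (3068.18.92, Tyrmark, 828 kg, $1,639.44):
Base rate for 3068.18.92 is 8%.
Origin Tyrmark qualifies under the Astena–Tyrmark agreement and 3068.18.92 is covered: preferential rate 4% applies instead.
The additional-duty order on 3068.18.92 targets Hesius, not Tyrmark; it does not apply.
Duty = $1,639.44 × 4% = $65.58.
Total = $20,441.04 + $25,752.32 + $52,751.78 + $65.58 = $99,010.72.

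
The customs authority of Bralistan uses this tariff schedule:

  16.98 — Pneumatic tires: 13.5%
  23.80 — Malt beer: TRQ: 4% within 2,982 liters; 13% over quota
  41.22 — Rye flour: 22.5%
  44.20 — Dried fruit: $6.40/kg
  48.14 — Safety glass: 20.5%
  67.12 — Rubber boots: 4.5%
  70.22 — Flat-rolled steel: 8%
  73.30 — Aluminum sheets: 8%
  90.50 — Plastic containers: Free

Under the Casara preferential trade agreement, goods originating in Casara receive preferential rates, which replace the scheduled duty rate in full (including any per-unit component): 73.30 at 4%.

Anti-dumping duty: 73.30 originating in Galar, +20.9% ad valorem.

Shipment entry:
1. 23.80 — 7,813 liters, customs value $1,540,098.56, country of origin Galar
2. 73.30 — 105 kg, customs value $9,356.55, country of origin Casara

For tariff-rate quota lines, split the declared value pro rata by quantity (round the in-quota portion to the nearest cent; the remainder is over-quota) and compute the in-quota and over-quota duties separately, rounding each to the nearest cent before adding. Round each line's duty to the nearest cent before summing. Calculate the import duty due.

$147,684.00

Line 1 (23.80, Galar, 7,813 liters, $1,540,098.56):
Code 23.80 is under a tariff-rate quota (threshold 2,982 liters). In-quota: 2,982 liters at 4%; over-quota: 4,831 liters at 13%.
Pro-rata value split: in-quota = $1,540,098.56 × 2,982/7,813 = $587,811.84; over-quota = $1,540,098.56 − $587,811.84 = $952,286.72.
In-quota duty = $587,811.84 × 4% = $23,512.47. Over-quota duty = $952,286.72 × 13% = $123,797.27.
Line duty = $23,512.47 + $123,797.27 = $147,309.74.
Line 2 (73.30, Casara, 105 kg, $9,356.55):
Base rate for 73.30 is 8%.
Origin Casara qualifies under the Bralistan–Casara agreement and 73.30 is covered: preferential rate 4% applies instead.
The additional-duty order on 73.30 targets Galar, not Casara; it does not apply.
Duty = $9,356.55 × 4% = $374.26.
Total = $147,309.74 + $374.26 = $147,684.00.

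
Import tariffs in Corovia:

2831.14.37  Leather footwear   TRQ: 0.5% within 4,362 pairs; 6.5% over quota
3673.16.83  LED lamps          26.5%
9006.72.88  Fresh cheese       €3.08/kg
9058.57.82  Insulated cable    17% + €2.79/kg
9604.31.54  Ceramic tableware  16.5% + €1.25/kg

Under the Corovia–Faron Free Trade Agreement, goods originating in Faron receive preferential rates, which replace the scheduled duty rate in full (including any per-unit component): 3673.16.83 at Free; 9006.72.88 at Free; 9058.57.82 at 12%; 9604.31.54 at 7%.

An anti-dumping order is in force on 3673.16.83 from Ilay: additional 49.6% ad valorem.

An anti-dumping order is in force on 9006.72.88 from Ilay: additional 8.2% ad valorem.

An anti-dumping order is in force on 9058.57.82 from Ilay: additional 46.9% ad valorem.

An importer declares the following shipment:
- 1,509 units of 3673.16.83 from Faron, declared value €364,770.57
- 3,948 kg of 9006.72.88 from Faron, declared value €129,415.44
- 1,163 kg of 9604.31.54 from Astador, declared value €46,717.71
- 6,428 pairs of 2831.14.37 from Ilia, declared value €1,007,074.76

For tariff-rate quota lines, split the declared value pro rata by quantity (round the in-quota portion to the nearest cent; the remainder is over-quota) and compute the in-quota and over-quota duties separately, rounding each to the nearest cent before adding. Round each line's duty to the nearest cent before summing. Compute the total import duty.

Line 1 (3673.16.83, Faron, 1,509 units, €364,770.57):
Base rate for 3673.16.83 is 26.5%.
Origin Faron qualifies under the Corovia–Faron agreement and 3673.16.83 is covered: preferential rate Free applies instead.
The additional-duty order on 3673.16.83 targets Ilay, not Faron; it does not apply.
Duty = €364,770.57 × 0% = €0.00.
Line 2 (9006.72.88, Faron, 3,948 kg, €129,415.44):
Base rate for 9006.72.88 is €3.08/kg.
Origin Faron qualifies under the Corovia–Faron agreement and 9006.72.88 is covered: preferential rate Free applies instead.
The additional-duty order on 9006.72.88 targets Ilay, not Faron; it does not apply.
Duty = €129,415.44 × 0% = €0.00.
Line 3 (9604.31.54, Astador, 1,163 kg, €46,717.71):
Base rate for 9604.31.54 is 16.5% + €1.25/kg.
9604.31.54 has an FTA preferential rate, but origin Astador is not Faron; base rate stands.
Duty = €46,717.71 × 16.5% + 1,163 × €1.25 = €9,162.17.
Line 4 (2831.14.37, Ilia, 6,428 pairs, €1,007,074.76):
Code 2831.14.37 is under a tariff-rate quota (threshold 4,362 pairs). In-quota: 4,362 pairs at 0.5%; over-quota: 2,066 pairs at 6.5%.
Pro-rata value split: in-quota = €1,007,074.76 × 4,362/6,428 = €683,394.54; over-quota = €1,007,074.76 − €683,394.54 = €323,680.22.
In-quota duty = €683,394.54 × 0.5% = €3,416.97. Over-quota duty = €323,680.22 × 6.5% = €21,039.21.
Line duty = €3,416.97 + €21,039.21 = €24,456.18.
Total = €0.00 + €0.00 + €9,162.17 + €24,456.18 = €33,618.35.

€33,618.35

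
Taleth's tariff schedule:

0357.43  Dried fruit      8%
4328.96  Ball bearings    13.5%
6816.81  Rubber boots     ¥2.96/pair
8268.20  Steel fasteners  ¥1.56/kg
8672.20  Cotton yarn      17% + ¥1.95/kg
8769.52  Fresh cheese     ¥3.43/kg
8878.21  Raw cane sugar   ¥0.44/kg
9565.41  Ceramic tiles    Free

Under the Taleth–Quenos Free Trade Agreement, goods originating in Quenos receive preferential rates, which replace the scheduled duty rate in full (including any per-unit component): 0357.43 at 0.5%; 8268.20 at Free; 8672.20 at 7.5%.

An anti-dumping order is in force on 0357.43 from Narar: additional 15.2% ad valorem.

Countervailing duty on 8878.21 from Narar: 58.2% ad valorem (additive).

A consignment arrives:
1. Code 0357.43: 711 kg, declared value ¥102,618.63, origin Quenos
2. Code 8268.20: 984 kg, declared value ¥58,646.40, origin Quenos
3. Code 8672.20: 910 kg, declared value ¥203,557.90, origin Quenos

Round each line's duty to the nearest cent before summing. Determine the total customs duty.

Line 1 (0357.43, Quenos, 711 kg, ¥102,618.63):
Base rate for 0357.43 is 8%.
Origin Quenos qualifies under the Taleth–Quenos agreement and 0357.43 is covered: preferential rate 0.5% applies instead.
The additional-duty order on 0357.43 targets Narar, not Quenos; it does not apply.
Duty = ¥102,618.63 × 0.5% = ¥513.09.
Line 2 (8268.20, Quenos, 984 kg, ¥58,646.40):
Base rate for 8268.20 is ¥1.56/kg.
Origin Quenos qualifies under the Taleth–Quenos agreement and 8268.20 is covered: preferential rate Free applies instead.
Duty = ¥58,646.40 × 0% = ¥0.00.
Line 3 (8672.20, Quenos, 910 kg, ¥203,557.90):
Base rate for 8672.20 is 17% + ¥1.95/kg.
Origin Quenos qualifies under the Taleth–Quenos agreement and 8672.20 is covered: preferential rate 7.5% applies instead.
Duty = ¥203,557.90 × 7.5% = ¥15,266.84.
Total = ¥513.09 + ¥0.00 + ¥15,266.84 = ¥15,779.93.

¥15,779.93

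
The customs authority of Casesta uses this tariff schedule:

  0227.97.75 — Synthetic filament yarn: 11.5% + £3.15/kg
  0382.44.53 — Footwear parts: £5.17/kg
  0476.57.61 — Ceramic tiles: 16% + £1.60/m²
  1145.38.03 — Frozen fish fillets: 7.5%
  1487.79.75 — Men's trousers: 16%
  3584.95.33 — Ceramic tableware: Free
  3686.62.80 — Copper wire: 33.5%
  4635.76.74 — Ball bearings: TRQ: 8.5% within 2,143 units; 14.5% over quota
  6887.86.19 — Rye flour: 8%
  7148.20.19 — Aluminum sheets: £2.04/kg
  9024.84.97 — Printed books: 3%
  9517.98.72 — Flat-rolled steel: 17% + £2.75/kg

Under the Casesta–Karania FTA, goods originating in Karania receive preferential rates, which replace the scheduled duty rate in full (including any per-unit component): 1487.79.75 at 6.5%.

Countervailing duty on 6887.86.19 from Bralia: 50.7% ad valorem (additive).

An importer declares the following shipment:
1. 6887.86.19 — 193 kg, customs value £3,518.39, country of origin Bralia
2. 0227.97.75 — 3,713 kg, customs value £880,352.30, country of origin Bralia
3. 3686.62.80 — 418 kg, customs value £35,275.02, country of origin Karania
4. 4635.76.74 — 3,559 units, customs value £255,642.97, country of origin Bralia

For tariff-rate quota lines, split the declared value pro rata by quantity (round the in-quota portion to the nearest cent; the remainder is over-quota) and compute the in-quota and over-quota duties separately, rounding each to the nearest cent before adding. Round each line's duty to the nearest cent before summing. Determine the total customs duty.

£154,651.21

Line 1 (6887.86.19, Bralia, 193 kg, £3,518.39):
Base rate for 6887.86.19 is 8%.
Additional duty on 6887.86.19 from Bralia: +50.7%. Applied ad valorem rate: 8% + 50.7% = 58.7%.
Duty = £3,518.39 × 58.7% = £2,065.29.
Line 2 (0227.97.75, Bralia, 3,713 kg, £880,352.30):
Base rate for 0227.97.75 is 11.5% + £3.15/kg.
Duty = £880,352.30 × 11.5% + 3,713 × £3.15 = £112,936.46.
Line 3 (3686.62.80, Karania, 418 kg, £35,275.02):
Base rate for 3686.62.80 is 33.5%.
Origin Karania is the FTA partner but 3686.62.80 is not on the preference list; base rate stands.
Duty = £35,275.02 × 33.5% = £11,817.13.
Line 4 (4635.76.74, Bralia, 3,559 units, £255,642.97):
Code 4635.76.74 is under a tariff-rate quota (threshold 2,143 units). In-quota: 2,143 units at 8.5%; over-quota: 1,416 units at 14.5%.
Pro-rata value split: in-quota = £255,642.97 × 2,143/3,559 = £153,931.69; over-quota = £255,642.97 − £153,931.69 = £101,711.28.
In-quota duty = £153,931.69 × 8.5% = £13,084.19. Over-quota duty = £101,711.28 × 14.5% = £14,748.14.
Line duty = £13,084.19 + £14,748.14 = £27,832.33.
Total = £2,065.29 + £112,936.46 + £11,817.13 + £27,832.33 = £154,651.21.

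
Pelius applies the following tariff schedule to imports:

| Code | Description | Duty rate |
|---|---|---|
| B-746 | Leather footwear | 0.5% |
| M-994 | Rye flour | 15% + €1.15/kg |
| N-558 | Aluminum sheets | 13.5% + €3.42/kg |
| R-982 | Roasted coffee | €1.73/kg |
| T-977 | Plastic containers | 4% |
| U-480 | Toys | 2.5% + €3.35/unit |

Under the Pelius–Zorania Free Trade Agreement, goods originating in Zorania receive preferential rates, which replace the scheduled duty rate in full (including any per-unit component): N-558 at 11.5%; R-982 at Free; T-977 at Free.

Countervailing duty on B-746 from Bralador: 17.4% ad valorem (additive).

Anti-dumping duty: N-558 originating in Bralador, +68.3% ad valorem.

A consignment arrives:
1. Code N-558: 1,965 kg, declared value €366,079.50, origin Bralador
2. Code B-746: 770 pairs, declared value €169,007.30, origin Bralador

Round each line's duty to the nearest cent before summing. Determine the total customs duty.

Line 1 (N-558, Bralador, 1,965 kg, €366,079.50):
Base rate for N-558 is 13.5% + €3.42/kg.
N-558 has an FTA preferential rate, but origin Bralador is not Zorania; base rate stands.
Additional duty on N-558 from Bralador: +68.3%. Applied ad valorem rate: 13.5% + 68.3% = 81.8%.
Duty = €366,079.50 × 81.8% + 1,965 × €3.42 = €306,173.33.
Line 2 (B-746, Bralador, 770 pairs, €169,007.30):
Base rate for B-746 is 0.5%.
Additional duty on B-746 from Bralador: +17.4%. Applied ad valorem rate: 0.5% + 17.4% = 17.9%.
Duty = €169,007.30 × 17.9% = €30,252.31.
Total = €306,173.33 + €30,252.31 = €336,425.64.

€336,425.64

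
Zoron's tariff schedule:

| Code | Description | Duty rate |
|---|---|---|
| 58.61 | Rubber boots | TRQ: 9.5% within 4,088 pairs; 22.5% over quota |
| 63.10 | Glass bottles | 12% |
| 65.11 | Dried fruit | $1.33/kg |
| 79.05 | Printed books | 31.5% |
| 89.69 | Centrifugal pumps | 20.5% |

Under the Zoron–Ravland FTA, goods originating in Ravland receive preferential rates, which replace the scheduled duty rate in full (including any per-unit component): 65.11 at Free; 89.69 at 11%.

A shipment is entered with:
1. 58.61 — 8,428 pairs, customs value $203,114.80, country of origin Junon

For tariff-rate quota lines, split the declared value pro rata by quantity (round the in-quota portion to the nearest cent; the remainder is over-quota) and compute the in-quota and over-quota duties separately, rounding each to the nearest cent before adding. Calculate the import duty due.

Line 1 (58.61, Junon, 8,428 pairs, $203,114.80):
Code 58.61 is under a tariff-rate quota (threshold 4,088 pairs). In-quota: 4,088 pairs at 9.5%; over-quota: 4,340 pairs at 22.5%.
Pro-rata value split: in-quota = $203,114.80 × 4,088/8,428 = $98,520.80; over-quota = $203,114.80 − $98,520.80 = $104,594.00.
In-quota duty = $98,520.80 × 9.5% = $9,359.48. Over-quota duty = $104,594.00 × 22.5% = $23,533.65.
Line duty = $9,359.48 + $23,533.65 = $32,893.13.

$32,893.13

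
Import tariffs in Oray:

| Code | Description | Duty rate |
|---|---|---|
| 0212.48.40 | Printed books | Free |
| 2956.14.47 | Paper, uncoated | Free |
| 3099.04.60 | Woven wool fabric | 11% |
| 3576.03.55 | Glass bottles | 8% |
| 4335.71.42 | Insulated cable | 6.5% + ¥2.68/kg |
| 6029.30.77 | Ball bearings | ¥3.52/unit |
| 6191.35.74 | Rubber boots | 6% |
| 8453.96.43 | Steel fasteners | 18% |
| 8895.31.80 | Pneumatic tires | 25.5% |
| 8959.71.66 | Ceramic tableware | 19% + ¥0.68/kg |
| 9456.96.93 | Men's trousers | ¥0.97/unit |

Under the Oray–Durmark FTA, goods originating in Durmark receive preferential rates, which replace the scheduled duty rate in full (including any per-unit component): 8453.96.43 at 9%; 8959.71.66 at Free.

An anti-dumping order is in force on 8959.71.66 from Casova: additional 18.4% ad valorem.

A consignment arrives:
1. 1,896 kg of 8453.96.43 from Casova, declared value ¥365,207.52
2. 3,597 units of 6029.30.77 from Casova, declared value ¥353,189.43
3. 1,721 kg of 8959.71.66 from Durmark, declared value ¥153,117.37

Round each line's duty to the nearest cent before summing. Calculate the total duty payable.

Line 1 (8453.96.43, Casova, 1,896 kg, ¥365,207.52):
Base rate for 8453.96.43 is 18%.
8453.96.43 has an FTA preferential rate, but origin Casova is not Durmark; base rate stands.
Duty = ¥365,207.52 × 18% = ¥65,737.35.
Line 2 (6029.30.77, Casova, 3,597 units, ¥353,189.43):
Base rate for 6029.30.77 is ¥3.52/unit.
Duty = 3,597 × ¥3.52 = ¥12,661.44.
Line 3 (8959.71.66, Durmark, 1,721 kg, ¥153,117.37):
Base rate for 8959.71.66 is 19% + ¥0.68/kg.
Origin Durmark qualifies under the Oray–Durmark agreement and 8959.71.66 is covered: preferential rate Free applies instead.
The additional-duty order on 8959.71.66 targets Casova, not Durmark; it does not apply.
Duty = ¥153,117.37 × 0% = ¥0.00.
Total = ¥65,737.35 + ¥12,661.44 + ¥0.00 = ¥78,398.79.

¥78,398.79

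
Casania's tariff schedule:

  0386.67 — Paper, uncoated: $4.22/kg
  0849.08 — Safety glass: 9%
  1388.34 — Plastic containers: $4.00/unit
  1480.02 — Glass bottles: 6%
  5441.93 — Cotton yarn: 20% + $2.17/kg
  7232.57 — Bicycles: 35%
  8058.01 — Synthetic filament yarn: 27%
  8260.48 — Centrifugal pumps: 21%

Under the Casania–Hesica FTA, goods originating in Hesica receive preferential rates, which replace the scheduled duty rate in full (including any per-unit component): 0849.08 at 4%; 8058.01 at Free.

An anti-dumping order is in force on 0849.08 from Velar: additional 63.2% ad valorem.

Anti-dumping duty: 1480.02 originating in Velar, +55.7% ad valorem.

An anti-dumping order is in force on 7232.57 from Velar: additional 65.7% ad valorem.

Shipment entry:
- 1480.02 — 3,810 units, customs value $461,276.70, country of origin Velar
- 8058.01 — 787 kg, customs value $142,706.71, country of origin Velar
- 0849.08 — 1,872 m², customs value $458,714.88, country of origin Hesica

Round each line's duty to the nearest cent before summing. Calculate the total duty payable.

$341,487.13

Line 1 (1480.02, Velar, 3,810 units, $461,276.70):
Base rate for 1480.02 is 6%.
Additional duty on 1480.02 from Velar: +55.7%. Applied ad valorem rate: 6% + 55.7% = 61.7%.
Duty = $461,276.70 × 61.7% = $284,607.72.
Line 2 (8058.01, Velar, 787 kg, $142,706.71):
Base rate for 8058.01 is 27%.
8058.01 has an FTA preferential rate, but origin Velar is not Hesica; base rate stands.
Duty = $142,706.71 × 27% = $38,530.81.
Line 3 (0849.08, Hesica, 1,872 m², $458,714.88):
Base rate for 0849.08 is 9%.
Origin Hesica qualifies under the Casania–Hesica agreement and 0849.08 is covered: preferential rate 4% applies instead.
The additional-duty order on 0849.08 targets Velar, not Hesica; it does not apply.
Duty = $458,714.88 × 4% = $18,348.60.
Total = $284,607.72 + $38,530.81 + $18,348.60 = $341,487.13.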